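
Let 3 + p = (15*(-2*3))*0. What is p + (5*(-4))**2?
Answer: 397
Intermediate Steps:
p = -3 (p = -3 + (15*(-2*3))*0 = -3 + (15*(-6))*0 = -3 - 90*0 = -3 + 0 = -3)
p + (5*(-4))**2 = -3 + (5*(-4))**2 = -3 + (-20)**2 = -3 + 400 = 397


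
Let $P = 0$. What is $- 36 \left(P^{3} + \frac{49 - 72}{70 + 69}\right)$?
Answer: $\frac{828}{139} \approx 5.9568$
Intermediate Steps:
$- 36 \left(P^{3} + \frac{49 - 72}{70 + 69}\right) = - 36 \left(0^{3} + \frac{49 - 72}{70 + 69}\right) = - 36 \left(0 - \frac{23}{139}\right) = \left(-36\right) \left(- \frac{23}{139}\right) = \frac{828}{139}$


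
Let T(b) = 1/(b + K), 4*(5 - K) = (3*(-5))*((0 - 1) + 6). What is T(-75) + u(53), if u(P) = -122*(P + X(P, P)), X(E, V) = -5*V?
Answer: 5302116/205 ≈ 25864.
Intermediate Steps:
K = 95/4 (K = 5 - 3*(-5)*((0 - 1) + 6)/4 = 5 - (-15)*(-1 + 6)/4 = 5 - (-15)*5/4 = 5 - 1/4*(-75) = 5 + 75/4 = 95/4 ≈ 23.750)
T(b) = 1/(95/4 + b) (T(b) = 1/(b + 95/4) = 1/(95/4 + b))
u(P) = 488*P (u(P) = -122*(P - 5*P) = -(-488)*P = 488*P)
T(-75) + u(53) = 4/(95 + 4*(-75)) + 488*53 = 4/(95 - 300) + 25864 = 4/(-205) + 25864 = 4*(-1/205) + 25864 = -4/205 + 25864 = 5302116/205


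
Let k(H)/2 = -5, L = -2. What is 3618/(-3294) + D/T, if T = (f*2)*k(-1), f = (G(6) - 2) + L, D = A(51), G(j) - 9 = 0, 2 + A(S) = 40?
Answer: -4509/3050 ≈ -1.4784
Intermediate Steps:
A(S) = 38 (A(S) = -2 + 40 = 38)
G(j) = 9 (G(j) = 9 + 0 = 9)
k(H) = -10 (k(H) = 2*(-5) = -10)
D = 38
f = 5 (f = (9 - 2) - 2 = 7 - 2 = 5)
T = -100 (T = (5*2)*(-10) = 10*(-10) = -100)
3618/(-3294) + D/T = 3618/(-3294) + 38/(-100) = 3618*(-1/3294) + 38*(-1/100) = -67/61 - 19/50 = -4509/3050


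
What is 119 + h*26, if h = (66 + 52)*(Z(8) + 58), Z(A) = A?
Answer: 202607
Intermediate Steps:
h = 7788 (h = (66 + 52)*(8 + 58) = 118*66 = 7788)
119 + h*26 = 119 + 7788*26 = 119 + 202488 = 202607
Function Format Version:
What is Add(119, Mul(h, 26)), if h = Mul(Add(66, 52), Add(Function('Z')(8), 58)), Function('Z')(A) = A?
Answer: 202607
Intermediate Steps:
h = 7788 (h = Mul(Add(66, 52), Add(8, 58)) = Mul(118, 66) = 7788)
Add(119, Mul(h, 26)) = Add(119, Mul(7788, 26)) = Add(119, 202488) = 202607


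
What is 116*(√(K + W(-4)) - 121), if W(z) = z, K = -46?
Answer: -14036 + 580*I*√2 ≈ -14036.0 + 820.24*I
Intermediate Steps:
116*(√(K + W(-4)) - 121) = 116*(√(-46 - 4) - 121) = 116*(√(-50) - 121) = 116*(5*I*√2 - 121) = 116*(-121 + 5*I*√2) = -14036 + 580*I*√2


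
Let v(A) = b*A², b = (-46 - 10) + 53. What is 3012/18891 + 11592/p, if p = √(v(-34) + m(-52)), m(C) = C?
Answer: 1004/6297 - 1449*I*√55/55 ≈ 0.15944 - 195.38*I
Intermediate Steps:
b = -3 (b = -56 + 53 = -3)
v(A) = -3*A²
p = 8*I*√55 (p = √(-3*(-34)² - 52) = √(-3*1156 - 52) = √(-3468 - 52) = √(-3520) = 8*I*√55 ≈ 59.33*I)
3012/18891 + 11592/p = 3012/18891 + 11592/((8*I*√55)) = 3012*(1/18891) + 11592*(-I*√55/440) = 1004/6297 - 1449*I*√55/55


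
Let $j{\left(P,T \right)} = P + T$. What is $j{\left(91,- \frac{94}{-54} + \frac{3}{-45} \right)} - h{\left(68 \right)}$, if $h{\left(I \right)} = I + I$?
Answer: $- \frac{5849}{135} \approx -43.326$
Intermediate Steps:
$h{\left(I \right)} = 2 I$
$j{\left(91,- \frac{94}{-54} + \frac{3}{-45} \right)} - h{\left(68 \right)} = \left(91 + \left(- \frac{94}{-54} + \frac{3}{-45}\right)\right) - 2 \cdot 68 = \left(91 + \left(\left(-94\right) \left(- \frac{1}{54}\right) + 3 \left(- \frac{1}{45}\right)\right)\right) - 136 = \left(91 + \left(\frac{47}{27} - \frac{1}{15}\right)\right) - 136 = \left(91 + \frac{226}{135}\right) - 136 = \frac{12511}{135} - 136 = - \frac{5849}{135}$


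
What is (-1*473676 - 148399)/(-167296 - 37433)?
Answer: 622075/204729 ≈ 3.0385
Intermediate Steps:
(-1*473676 - 148399)/(-167296 - 37433) = (-473676 - 148399)/(-204729) = -622075*(-1/204729) = 622075/204729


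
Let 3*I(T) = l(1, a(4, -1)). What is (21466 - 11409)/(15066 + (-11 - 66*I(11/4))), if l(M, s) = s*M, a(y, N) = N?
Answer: 10057/15077 ≈ 0.66704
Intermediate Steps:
l(M, s) = M*s
I(T) = -1/3 (I(T) = (1*(-1))/3 = (1/3)*(-1) = -1/3)
(21466 - 11409)/(15066 + (-11 - 66*I(11/4))) = (21466 - 11409)/(15066 + (-11 - 66*(-1/3))) = 10057/(15066 + (-11 + 22)) = 10057/(15066 + 11) = 10057/15077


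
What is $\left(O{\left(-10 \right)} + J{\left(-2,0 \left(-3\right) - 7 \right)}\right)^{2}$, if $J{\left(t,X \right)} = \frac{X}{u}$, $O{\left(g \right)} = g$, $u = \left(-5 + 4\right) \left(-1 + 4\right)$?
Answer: $\frac{529}{9} \approx 58.778$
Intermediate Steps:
$u = -3$ ($u = \left(-1\right) 3 = -3$)
$J{\left(t,X \right)} = - \frac{X}{3}$ ($J{\left(t,X \right)} = \frac{X}{-3} = X \left(- \frac{1}{3}\right) = - \frac{X}{3}$)
$\left(O{\left(-10 \right)} + J{\left(-2,0 \left(-3\right) - 7 \right)}\right)^{2} = \left(-10 - \frac{0 \left(-3\right) - 7}{3}\right)^{2} = \left(-10 - \frac{0 - 7}{3}\right)^{2} = \left(-10 - - \frac{7}{3}\right)^{2} = \left(-10 + \frac{7}{3}\right)^{2} = \left(- \frac{23}{3}\right)^{2} = \frac{529}{9}$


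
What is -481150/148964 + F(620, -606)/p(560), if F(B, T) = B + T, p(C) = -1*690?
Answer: -83519749/25696290 ≈ -3.2503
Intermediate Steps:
p(C) = -690
-481150/148964 + F(620, -606)/p(560) = -481150/148964 + (620 - 606)/(-690) = -481150*1/148964 + 14*(-1/690) = -240575/74482 - 7/345 = -83519749/25696290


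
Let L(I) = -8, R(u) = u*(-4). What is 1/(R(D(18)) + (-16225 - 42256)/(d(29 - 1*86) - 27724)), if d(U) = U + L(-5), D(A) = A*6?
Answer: -27789/11946367 ≈ -0.0023261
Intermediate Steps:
D(A) = 6*A
R(u) = -4*u
d(U) = -8 + U (d(U) = U - 8 = -8 + U)
1/(R(D(18)) + (-16225 - 42256)/(d(29 - 1*86) - 27724)) = 1/(-24*18 + (-16225 - 42256)/((-8 + (29 - 1*86)) - 27724)) = 1/(-4*108 - 58481/((-8 + (29 - 86)) - 27724)) = 1/(-432 - 58481/((-8 - 57) - 27724)) = 1/(-432 - 58481/(-65 - 27724)) = 1/(-432 - 58481/(-27789)) = 1/(-432 - 58481*(-1/27789)) = 1/(-432 + 58481/27789) = 1/(-11946367/27789) = -27789/11946367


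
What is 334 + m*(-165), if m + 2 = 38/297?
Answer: 5786/9 ≈ 642.89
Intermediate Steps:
m = -556/297 (m = -2 + 38/297 = -556/297 ≈ -1.8721)
334 + m*(-165) = 334 - 556/297*(-165) = 334 + 2780/9 = 5786/9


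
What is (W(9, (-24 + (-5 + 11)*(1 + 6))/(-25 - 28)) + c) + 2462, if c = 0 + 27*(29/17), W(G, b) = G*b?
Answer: 2257007/901 ≈ 2505.0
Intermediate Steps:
c = 783/17 (c = 0 + 27*(29*(1/17)) = 0 + 27*(29/17) = 0 + 783/17 = 783/17 ≈ 46.059)
(W(9, (-24 + (-5 + 11)*(1 + 6))/(-25 - 28)) + c) + 2462 = (9*((-24 + (-5 + 11)*(1 + 6))/(-25 - 28)) + 783/17) + 2462 = (9*((-24 + 6*7)/(-53)) + 783/17) + 2462 = (9*((-24 + 42)*(-1/53)) + 783/17) + 2462 = (9*(18*(-1/53)) + 783/17) + 2462 = (9*(-18/53) + 783/17) + 2462 = (-162/53 + 783/17) + 2462 = 38745/901 + 2462 = 2257007/901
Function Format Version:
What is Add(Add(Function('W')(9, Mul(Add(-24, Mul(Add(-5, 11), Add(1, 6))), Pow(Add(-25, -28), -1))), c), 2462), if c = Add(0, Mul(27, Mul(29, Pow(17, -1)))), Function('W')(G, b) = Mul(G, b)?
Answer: Rational(2257007, 901) ≈ 2505.0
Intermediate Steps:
c = Rational(783, 17) (c = Add(0, Mul(27, Mul(29, Rational(1, 17)))) = Add(0, Mul(27, Rational(29, 17))) = Add(0, Rational(783, 17)) = Rational(783, 17) ≈ 46.059)
Add(Add(Function('W')(9, Mul(Add(-24, Mul(Add(-5, 11), Add(1, 6))), Pow(Add(-25, -28), -1))), c), 2462) = Add(Add(Mul(9, Mul(Add(-24, Mul(Add(-5, 11), Add(1, 6))), Pow(Add(-25, -28), -1))), Rational(783, 17)), 2462) = Add(Add(Mul(9, Mul(Add(-24, Mul(6, 7)), Pow(-53, -1))), Rational(783, 17)), 2462) = Add(Add(Mul(9, Mul(Add(-24, 42), Rational(-1, 53))), Rational(783, 17)), 2462) = Add(Add(Mul(9, Mul(18, Rational(-1, 53))), Rational(783, 17)), 2462) = Add(Add(Mul(9, Rational(-18, 53)), Rational(783, 17)), 2462) = Add(Add(Rational(-162, 53), Rational(783, 17)), 2462) = Add(Rational(38745, 901), 2462) = Rational(2257007, 901)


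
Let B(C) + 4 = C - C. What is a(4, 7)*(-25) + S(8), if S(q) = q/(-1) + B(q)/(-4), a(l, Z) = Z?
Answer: -182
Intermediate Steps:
B(C) = -4 (B(C) = -4 + (C - C) = -4 + 0 = -4)
S(q) = 1 - q (S(q) = q/(-1) - 4/(-4) = q*(-1) - 4*(-¼) = -q + 1 = 1 - q)
a(4, 7)*(-25) + S(8) = 7*(-25) + (1 - 1*8) = -175 + (1 - 8) = -175 - 7 = -182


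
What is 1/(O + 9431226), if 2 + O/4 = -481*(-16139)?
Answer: 1/40482654 ≈ 2.4702e-8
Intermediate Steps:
O = 31051428 (O = -8 + 4*(-481*(-16139)) = -8 + 4*7762859 = -8 + 31051436 = 31051428)
1/(O + 9431226) = 1/(31051428 + 9431226) = 1/40482654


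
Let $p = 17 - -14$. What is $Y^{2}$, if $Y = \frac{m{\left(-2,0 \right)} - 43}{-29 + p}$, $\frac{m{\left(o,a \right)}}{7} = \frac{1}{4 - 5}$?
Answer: $625$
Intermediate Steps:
$m{\left(o,a \right)} = -7$ ($m{\left(o,a \right)} = \frac{7}{4 - 5} = \frac{7}{-1} = 7 \left(-1\right) = -7$)
$p = 31$ ($p = 17 + 14 = 31$)
$Y = -25$ ($Y = \frac{-7 - 43}{-29 + 31} = - \frac{50}{2} = \left(-50\right) \frac{1}{2} = -25$)
$Y^{2} = \left(-25\right)^{2} = 625$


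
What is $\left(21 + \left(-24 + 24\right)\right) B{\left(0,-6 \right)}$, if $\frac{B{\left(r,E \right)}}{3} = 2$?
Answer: $126$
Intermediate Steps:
$B{\left(r,E \right)} = 6$ ($B{\left(r,E \right)} = 3 \cdot 2 = 6$)
$\left(21 + \left(-24 + 24\right)\right) B{\left(0,-6 \right)} = \left(21 + \left(-24 + 24\right)\right) 6 = \left(21 + 0\right) 6 = 21 \cdot 6 = 126$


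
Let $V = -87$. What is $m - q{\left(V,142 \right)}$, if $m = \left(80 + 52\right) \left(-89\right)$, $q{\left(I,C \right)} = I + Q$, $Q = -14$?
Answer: $-11647$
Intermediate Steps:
$q{\left(I,C \right)} = -14 + I$ ($q{\left(I,C \right)} = I - 14 = -14 + I$)
$m = -11748$ ($m = 132 \left(-89\right) = -11748$)
$m - q{\left(V,142 \right)} = -11748 - \left(-14 - 87\right) = -11748 - -101 = -11748 + 101 = -11647$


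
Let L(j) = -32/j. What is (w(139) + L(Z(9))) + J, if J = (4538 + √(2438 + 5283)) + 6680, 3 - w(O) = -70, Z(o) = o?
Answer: 101587/9 + √7721 ≈ 11375.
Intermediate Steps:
w(O) = 73 (w(O) = 3 - 1*(-70) = 3 + 70 = 73)
J = 11218 + √7721 (J = (4538 + √7721) + 6680 = 11218 + √7721 ≈ 11306.)
(w(139) + L(Z(9))) + J = (73 - 32/9) + (11218 + √7721) = 625/9 + (11218 + √7721) = 101587/9 + √7721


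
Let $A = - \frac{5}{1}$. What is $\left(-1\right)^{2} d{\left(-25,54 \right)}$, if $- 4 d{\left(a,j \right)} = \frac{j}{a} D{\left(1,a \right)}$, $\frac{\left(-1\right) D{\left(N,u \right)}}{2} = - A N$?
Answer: $- \frac{27}{5} \approx -5.4$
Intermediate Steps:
$A = -5$ ($A = \left(-5\right) 1 = -5$)
$D{\left(N,u \right)} = - 10 N$ ($D{\left(N,u \right)} = - 2 \left(-1\right) \left(-5\right) N = - 2 \cdot 5 N = - 10 N$)
$d{\left(a,j \right)} = \frac{5 j}{2 a}$ ($d{\left(a,j \right)} = - \frac{\frac{j}{a} \left(\left(-10\right) 1\right)}{4} = - \frac{\frac{j}{a} \left(-10\right)}{4} = - \frac{\left(-10\right) j \frac{1}{a}}{4} = \frac{5 j}{2 a}$)
$\left(-1\right)^{2} d{\left(-25,54 \right)} = \left(-1\right)^{2} \cdot \frac{5}{2} \cdot 54 \frac{1}{-25} = 1 \cdot \frac{5}{2} \cdot 54 \left(- \frac{1}{25}\right) = 1 \left(- \frac{27}{5}\right) = - \frac{27}{5}$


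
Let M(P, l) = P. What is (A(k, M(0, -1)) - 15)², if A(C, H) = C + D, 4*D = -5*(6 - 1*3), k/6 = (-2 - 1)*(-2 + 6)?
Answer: 131769/16 ≈ 8235.6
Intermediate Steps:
k = -72 (k = 6*((-2 - 1)*(-2 + 6)) = 6*(-3*4) = 6*(-12) = -72)
D = -15/4 (D = (-5*(6 - 1*3))/4 = (-5*(6 - 3))/4 = (-5*3)/4 = (¼)*(-15) = -15/4 ≈ -3.7500)
A(C, H) = -15/4 + C (A(C, H) = C - 15/4 = -15/4 + C)
(A(k, M(0, -1)) - 15)² = ((-15/4 - 72) - 15)² = (-303/4 - 15)² = (-363/4)² = 131769/16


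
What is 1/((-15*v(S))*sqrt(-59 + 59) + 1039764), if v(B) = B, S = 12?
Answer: 1/1039764 ≈ 9.6176e-7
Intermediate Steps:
1/((-15*v(S))*sqrt(-59 + 59) + 1039764) = 1/((-15*12)*sqrt(-59 + 59) + 1039764) = 1/(-180*sqrt(0) + 1039764) = 1/(-180*0 + 1039764) = 1/(0 + 1039764) = 1/1039764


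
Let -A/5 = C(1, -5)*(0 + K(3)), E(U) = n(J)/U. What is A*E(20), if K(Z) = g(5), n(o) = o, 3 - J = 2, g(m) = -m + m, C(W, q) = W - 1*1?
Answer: 0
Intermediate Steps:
C(W, q) = -1 + W (C(W, q) = W - 1 = -1 + W)
g(m) = 0
J = 1 (J = 3 - 1*2 = 3 - 2 = 1)
E(U) = 1/U
K(Z) = 0
A = 0 (A = -5*(-1 + 1)*(0 + 0) = -0*0 = -5*0 = 0)
A*E(20) = 0/20 = 0*(1/20) = 0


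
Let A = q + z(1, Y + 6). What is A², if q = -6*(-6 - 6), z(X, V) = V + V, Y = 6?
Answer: 9216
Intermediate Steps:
z(X, V) = 2*V
q = 72 (q = -6*(-12) = 72)
A = 96 (A = 72 + 2*(6 + 6) = 72 + 2*12 = 72 + 24 = 96)
A² = 96² = 9216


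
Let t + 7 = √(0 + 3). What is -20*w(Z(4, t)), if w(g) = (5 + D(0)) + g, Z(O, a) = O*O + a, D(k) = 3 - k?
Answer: -340 - 20*√3 ≈ -374.64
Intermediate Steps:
t = -7 + √3 (t = -7 + √(0 + 3) = -7 + √3 ≈ -5.2680)
Z(O, a) = a + O² (Z(O, a) = O² + a = a + O²)
w(g) = 8 + g (w(g) = (5 + (3 - 1*0)) + g = (5 + (3 + 0)) + g = (5 + 3) + g = 8 + g)
-20*w(Z(4, t)) = -20*(8 + ((-7 + √3) + 4²)) = -20*(8 + ((-7 + √3) + 16)) = -20*(8 + (9 + √3)) = -20*(17 + √3) = -340 - 20*√3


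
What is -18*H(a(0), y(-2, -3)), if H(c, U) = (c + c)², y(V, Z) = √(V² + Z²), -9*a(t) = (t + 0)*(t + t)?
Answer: 0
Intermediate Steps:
a(t) = -2*t²/9 (a(t) = -(t + 0)*(t + t)/9 = -t*2*t/9 = -2*t²/9)
H(c, U) = 4*c² (H(c, U) = (2*c)² = 4*c²)
-18*H(a(0), y(-2, -3)) = -72*(-2/9*0²)² = -72*(-2/9*0)² = -72*0² = -72*0 = -18*0 = 0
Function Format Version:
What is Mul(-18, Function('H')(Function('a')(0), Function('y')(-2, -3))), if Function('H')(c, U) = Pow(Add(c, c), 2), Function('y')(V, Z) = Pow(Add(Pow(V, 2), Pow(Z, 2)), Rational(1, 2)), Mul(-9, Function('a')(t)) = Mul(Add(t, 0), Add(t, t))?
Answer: 0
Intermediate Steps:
Function('a')(t) = Mul(Rational(-2, 9), Pow(t, 2)) (Function('a')(t) = Mul(Rational(-1, 9), Mul(Add(t, 0), Add(t, t))) = Mul(Rational(-1, 9), Mul(t, Mul(2, t))) = Mul(Rational(-1, 9), Mul(2, Pow(t, 2))) = Mul(Rational(-2, 9), Pow(t, 2)))
Function('H')(c, U) = Mul(4, Pow(c, 2)) (Function('H')(c, U) = Pow(Mul(2, c), 2) = Mul(4, Pow(c, 2)))
Mul(-18, Function('H')(Function('a')(0), Function('y')(-2, -3))) = Mul(-18, Mul(4, Pow(Mul(Rational(-2, 9), Pow(0, 2)), 2))) = Mul(-18, Mul(4, Pow(Mul(Rational(-2, 9), 0), 2))) = Mul(-18, Mul(4, Pow(0, 2))) = Mul(-18, Mul(4, 0)) = Mul(-18, 0) = 0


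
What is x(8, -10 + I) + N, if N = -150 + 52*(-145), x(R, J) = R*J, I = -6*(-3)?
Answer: -7626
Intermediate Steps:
I = 18
x(R, J) = J*R
N = -7690 (N = -150 - 7540 = -7690)
x(8, -10 + I) + N = (-10 + 18)*8 - 7690 = 8*8 - 7690 = 64 - 7690 = -7626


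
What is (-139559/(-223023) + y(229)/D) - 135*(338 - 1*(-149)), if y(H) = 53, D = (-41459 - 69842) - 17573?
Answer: -209957334796627/3193540678 ≈ -65744.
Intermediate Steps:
D = -128874 (D = -111301 - 17573 = -128874)
(-139559/(-223023) + y(229)/D) - 135*(338 - 1*(-149)) = (-139559/(-223023) + 53/(-128874)) - 135*(338 - 1*(-149)) = (-139559*(-1/223023) + 53*(-1/128874)) - 135*(338 + 149) = (139559/223023 - 53/128874) - 135*487 = 1997078483/3193540678 - 65745 = -209957334796627/3193540678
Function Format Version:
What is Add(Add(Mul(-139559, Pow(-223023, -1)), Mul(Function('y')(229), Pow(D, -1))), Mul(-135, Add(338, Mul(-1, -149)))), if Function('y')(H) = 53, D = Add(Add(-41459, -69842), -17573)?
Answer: Rational(-209957334796627, 3193540678) ≈ -65744.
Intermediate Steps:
D = -128874 (D = Add(-111301, -17573) = -128874)
Add(Add(Mul(-139559, Pow(-223023, -1)), Mul(Function('y')(229), Pow(D, -1))), Mul(-135, Add(338, Mul(-1, -149)))) = Add(Add(Mul(-139559, Pow(-223023, -1)), Mul(53, Pow(-128874, -1))), Mul(-135, Add(338, Mul(-1, -149)))) = Add(Add(Mul(-139559, Rational(-1, 223023)), Mul(53, Rational(-1, 128874))), Mul(-135, Add(338, 149))) = Add(Add(Rational(139559, 223023), Rational(-53, 128874)), Mul(-135, 487)) = Add(Rational(1997078483, 3193540678), -65745) = Rational(-209957334796627, 3193540678)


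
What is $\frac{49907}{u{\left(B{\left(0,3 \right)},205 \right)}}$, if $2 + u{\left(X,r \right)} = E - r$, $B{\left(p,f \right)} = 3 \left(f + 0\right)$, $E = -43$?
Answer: $- \frac{49907}{250} \approx -199.63$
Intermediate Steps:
$B{\left(p,f \right)} = 3 f$
$u{\left(X,r \right)} = -45 - r$ ($u{\left(X,r \right)} = -2 - \left(43 + r\right) = -45 - r$)
$\frac{49907}{u{\left(B{\left(0,3 \right)},205 \right)}} = \frac{49907}{-45 - 205} = \frac{49907}{-250} = 49907 \left(- \frac{1}{250}\right) = - \frac{49907}{250}$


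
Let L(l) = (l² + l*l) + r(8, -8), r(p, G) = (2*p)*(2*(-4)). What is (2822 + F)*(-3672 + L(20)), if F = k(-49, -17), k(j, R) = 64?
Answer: -8658000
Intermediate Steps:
F = 64
r(p, G) = -16*p (r(p, G) = (2*p)*(-8) = -16*p)
L(l) = -128 + 2*l² (L(l) = (l² + l*l) - 16*8 = (l² + l²) - 128 = 2*l² - 128 = -128 + 2*l²)
(2822 + F)*(-3672 + L(20)) = (2822 + 64)*(-3672 + (-128 + 2*20²)) = 2886*(-3672 + (-128 + 2*400)) = 2886*(-3672 + (-128 + 800)) = 2886*(-3672 + 672) = 2886*(-3000) = -8658000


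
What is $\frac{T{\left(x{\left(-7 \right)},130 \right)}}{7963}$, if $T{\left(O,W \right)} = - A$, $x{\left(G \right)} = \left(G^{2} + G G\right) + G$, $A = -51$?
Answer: $\frac{51}{7963} \approx 0.0064046$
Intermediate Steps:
$x{\left(G \right)} = G + 2 G^{2}$ ($x{\left(G \right)} = \left(G^{2} + G^{2}\right) + G = 2 G^{2} + G = G + 2 G^{2}$)
$T{\left(O,W \right)} = 51$ ($T{\left(O,W \right)} = \left(-1\right) \left(-51\right) = 51$)
$\frac{T{\left(x{\left(-7 \right)},130 \right)}}{7963} = \frac{51}{7963}$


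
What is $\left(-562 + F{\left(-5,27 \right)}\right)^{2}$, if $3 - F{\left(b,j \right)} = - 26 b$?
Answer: $474721$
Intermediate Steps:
$F{\left(b,j \right)} = 3 + 26 b$ ($F{\left(b,j \right)} = 3 - - 26 b = 3 + 26 b$)
$\left(-562 + F{\left(-5,27 \right)}\right)^{2} = \left(-562 + \left(3 + 26 \left(-5\right)\right)\right)^{2} = \left(-562 + \left(3 - 130\right)\right)^{2} = \left(-562 - 127\right)^{2} = \left(-689\right)^{2} = 474721$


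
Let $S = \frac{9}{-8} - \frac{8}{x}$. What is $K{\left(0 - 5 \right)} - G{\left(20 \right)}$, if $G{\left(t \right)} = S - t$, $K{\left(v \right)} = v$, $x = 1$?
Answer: $\frac{193}{8} \approx 24.125$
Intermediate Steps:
$S = - \frac{73}{8}$ ($S = \frac{9}{-8} - \frac{8}{1} = 9 \left(- \frac{1}{8}\right) - 8 = - \frac{9}{8} - 8 = - \frac{73}{8} \approx -9.125$)
$G{\left(t \right)} = - \frac{73}{8} - t$
$K{\left(0 - 5 \right)} - G{\left(20 \right)} = \left(0 - 5\right) - \left(- \frac{73}{8} - 20\right) = -5 - - \frac{233}{8} = -5 + \frac{233}{8} = \frac{193}{8}$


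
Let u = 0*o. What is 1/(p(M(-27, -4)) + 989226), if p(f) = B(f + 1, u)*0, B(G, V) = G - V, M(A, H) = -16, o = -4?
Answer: 1/989226 ≈ 1.0109e-6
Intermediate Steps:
u = 0 (u = 0*(-4) = 0)
p(f) = 0 (p(f) = ((f + 1) - 1*0)*0 = ((1 + f) + 0)*0 = (1 + f)*0 = 0)
1/(p(M(-27, -4)) + 989226) = 1/(0 + 989226) = 1/989226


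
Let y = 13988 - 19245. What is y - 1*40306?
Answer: -45563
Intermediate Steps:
y = -5257
y - 1*40306 = -5257 - 1*40306 = -5257 - 40306 = -45563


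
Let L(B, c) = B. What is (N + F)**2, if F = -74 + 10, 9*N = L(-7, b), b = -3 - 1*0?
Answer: 339889/81 ≈ 4196.2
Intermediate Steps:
b = -3 (b = -3 + 0 = -3)
N = -7/9 (N = (1/9)*(-7) = -7/9 ≈ -0.77778)
F = -64
(N + F)**2 = (-7/9 - 64)**2 = (-583/9)**2 = 339889/81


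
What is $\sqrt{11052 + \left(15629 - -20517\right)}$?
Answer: $\sqrt{47198} \approx 217.25$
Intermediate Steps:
$\sqrt{11052 + \left(15629 - -20517\right)} = \sqrt{11052 + \left(15629 + 20517\right)} = \sqrt{11052 + 36146} = \sqrt{47198}$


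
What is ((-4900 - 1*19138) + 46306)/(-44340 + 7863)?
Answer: -22268/36477 ≈ -0.61047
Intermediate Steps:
((-4900 - 1*19138) + 46306)/(-44340 + 7863) = ((-4900 - 19138) + 46306)/(-36477) = (-24038 + 46306)*(-1/36477) = 22268*(-1/36477) = -22268/36477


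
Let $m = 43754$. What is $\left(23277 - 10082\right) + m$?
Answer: $56949$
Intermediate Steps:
$\left(23277 - 10082\right) + m = \left(23277 - 10082\right) + 43754 = 13195 + 43754 = 56949$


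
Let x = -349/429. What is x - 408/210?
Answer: -41387/15015 ≈ -2.7564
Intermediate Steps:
x = -349/429 (x = -349*1/429 = -349/429 ≈ -0.81352)
x - 408/210 = -349/429 - 408/210 = -349/429 - 1*68/35 = -349/429 - 68/35 = -41387/15015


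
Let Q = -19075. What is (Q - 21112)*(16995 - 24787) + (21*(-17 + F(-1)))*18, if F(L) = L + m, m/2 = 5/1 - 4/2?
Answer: 313132568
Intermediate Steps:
m = 6 (m = 2*(5/1 - 4/2) = 2*(5*1 - 4*½) = 2*(5 - 2) = 2*3 = 6)
F(L) = 6 + L (F(L) = L + 6 = 6 + L)
(Q - 21112)*(16995 - 24787) + (21*(-17 + F(-1)))*18 = (-19075 - 21112)*(16995 - 24787) + (21*(-17 + (6 - 1)))*18 = -40187*(-7792) + (21*(-17 + 5))*18 = 313137104 + (21*(-12))*18 = 313137104 - 252*18 = 313137104 - 4536 = 313132568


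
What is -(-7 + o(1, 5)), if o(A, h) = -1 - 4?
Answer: 12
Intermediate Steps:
o(A, h) = -5
-(-7 + o(1, 5)) = -(-7 - 5) = -1*(-12) = 12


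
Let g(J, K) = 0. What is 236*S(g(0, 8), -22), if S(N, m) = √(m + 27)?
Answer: 236*√5 ≈ 527.71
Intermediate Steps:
S(N, m) = √(27 + m)
236*S(g(0, 8), -22) = 236*√(27 - 22) = 236*√5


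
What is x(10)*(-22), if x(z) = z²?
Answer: -2200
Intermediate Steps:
x(10)*(-22) = 10²*(-22) = 100*(-22) = -2200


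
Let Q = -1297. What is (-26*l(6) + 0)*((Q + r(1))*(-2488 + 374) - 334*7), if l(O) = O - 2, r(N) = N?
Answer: -284690224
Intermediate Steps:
l(O) = -2 + O
(-26*l(6) + 0)*((Q + r(1))*(-2488 + 374) - 334*7) = (-26*(-2 + 6) + 0)*((-1297 + 1)*(-2488 + 374) - 334*7) = (-26*4 + 0)*(-1296*(-2114) - 2338) = (-104 + 0)*(2739744 - 2338) = -104*2737406 = -284690224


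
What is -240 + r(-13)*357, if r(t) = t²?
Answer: 60093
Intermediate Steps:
-240 + r(-13)*357 = -240 + (-13)²*357 = -240 + 169*357 = -240 + 60333 = 60093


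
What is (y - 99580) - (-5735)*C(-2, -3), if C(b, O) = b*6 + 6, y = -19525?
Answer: -153515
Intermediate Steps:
C(b, O) = 6 + 6*b (C(b, O) = 6*b + 6 = 6 + 6*b)
(y - 99580) - (-5735)*C(-2, -3) = (-19525 - 99580) - (-5735)*(6 + 6*(-2)) = -119105 - (-5735)*(6 - 12) = -119105 - (-5735)*(-6) = -119105 - 1*34410 = -119105 - 34410 = -153515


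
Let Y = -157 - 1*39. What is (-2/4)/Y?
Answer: 1/392 ≈ 0.0025510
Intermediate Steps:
Y = -196 (Y = -157 - 39 = -196)
(-2/4)/Y = (-2/4)/(-196) = ((¼)*(-2))*(-1/196) = -½*(-1/196) = 1/392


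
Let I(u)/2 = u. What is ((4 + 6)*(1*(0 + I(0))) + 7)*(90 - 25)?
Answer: 455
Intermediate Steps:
I(u) = 2*u
((4 + 6)*(1*(0 + I(0))) + 7)*(90 - 25) = ((4 + 6)*(1*(0 + 2*0)) + 7)*(90 - 25) = (10*(1*(0 + 0)) + 7)*65 = (10*(1*0) + 7)*65 = (10*0 + 7)*65 = (0 + 7)*65 = 7*65 = 455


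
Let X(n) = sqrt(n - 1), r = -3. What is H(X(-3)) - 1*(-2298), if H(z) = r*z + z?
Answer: 2298 - 4*I ≈ 2298.0 - 4.0*I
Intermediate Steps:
X(n) = sqrt(-1 + n)
H(z) = -2*z (H(z) = -3*z + z = -2*z)
H(X(-3)) - 1*(-2298) = -2*sqrt(-1 - 3) - 1*(-2298) = -4*I + 2298 = 2298 - 4*I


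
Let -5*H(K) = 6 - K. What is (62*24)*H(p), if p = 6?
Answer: 0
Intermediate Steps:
H(K) = -6/5 + K/5 (H(K) = -(6 - K)/5 = -6/5 + K/5)
(62*24)*H(p) = (62*24)*(-6/5 + (⅕)*6) = 1488*(-6/5 + 6/5) = 1488*0 = 0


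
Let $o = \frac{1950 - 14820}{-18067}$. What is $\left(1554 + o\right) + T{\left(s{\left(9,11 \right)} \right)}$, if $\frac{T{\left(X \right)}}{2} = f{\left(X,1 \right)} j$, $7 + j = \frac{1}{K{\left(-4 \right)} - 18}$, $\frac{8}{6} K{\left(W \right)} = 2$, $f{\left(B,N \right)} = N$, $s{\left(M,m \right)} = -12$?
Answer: $\frac{918517382}{596211} \approx 1540.6$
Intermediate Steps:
$K{\left(W \right)} = \frac{3}{2}$ ($K{\left(W \right)} = \frac{3}{4} \cdot 2 = \frac{3}{2}$)
$o = \frac{12870}{18067}$ ($o = \left(1950 - 14820\right) \left(- \frac{1}{18067}\right) = \left(-12870\right) \left(- \frac{1}{18067}\right) = \frac{12870}{18067} \approx 0.71235$)
$j = - \frac{233}{33}$ ($j = -7 + \frac{1}{\frac{3}{2} - 18} = -7 + \frac{1}{- \frac{33}{2}} = -7 - \frac{2}{33} = - \frac{233}{33} \approx -7.0606$)
$T{\left(X \right)} = - \frac{466}{33}$ ($T{\left(X \right)} = 2 \cdot 1 \left(- \frac{233}{33}\right) = 2 \left(- \frac{233}{33}\right) = - \frac{466}{33}$)
$\left(1554 + o\right) + T{\left(s{\left(9,11 \right)} \right)} = \left(1554 + \frac{12870}{18067}\right) - \frac{466}{33} = \frac{28088988}{18067} - \frac{466}{33} = \frac{918517382}{596211}$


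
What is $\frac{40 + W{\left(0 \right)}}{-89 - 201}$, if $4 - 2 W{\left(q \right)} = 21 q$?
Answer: $- \frac{21}{145} \approx -0.14483$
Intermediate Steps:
$W{\left(q \right)} = 2 - \frac{21 q}{2}$
$\frac{40 + W{\left(0 \right)}}{-89 - 201} = \frac{40 + \left(2 - 0\right)}{-89 - 201} = \frac{40 + \left(2 + 0\right)}{-290} = \left(40 + 2\right) \left(- \frac{1}{290}\right) = 42 \left(- \frac{1}{290}\right) = - \frac{21}{145}$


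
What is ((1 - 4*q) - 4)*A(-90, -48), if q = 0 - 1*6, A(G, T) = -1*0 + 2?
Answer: 42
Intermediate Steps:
A(G, T) = 2 (A(G, T) = 0 + 2 = 2)
q = -6 (q = 0 - 6 = -6)
((1 - 4*q) - 4)*A(-90, -48) = ((1 - 4*(-6)) - 4)*2 = ((1 + 24) - 4)*2 = (25 - 4)*2 = 21*2 = 42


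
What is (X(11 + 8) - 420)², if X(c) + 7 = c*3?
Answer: 136900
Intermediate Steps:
X(c) = -7 + 3*c (X(c) = -7 + c*3 = -7 + 3*c)
(X(11 + 8) - 420)² = ((-7 + 3*(11 + 8)) - 420)² = ((-7 + 3*19) - 420)² = ((-7 + 57) - 420)² = (50 - 420)² = (-370)² = 136900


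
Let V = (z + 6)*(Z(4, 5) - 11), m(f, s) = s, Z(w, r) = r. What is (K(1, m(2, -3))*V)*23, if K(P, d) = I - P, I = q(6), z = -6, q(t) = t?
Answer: 0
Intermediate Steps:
I = 6
V = 0 (V = (-6 + 6)*(5 - 11) = 0*(-6) = 0)
K(P, d) = 6 - P
(K(1, m(2, -3))*V)*23 = ((6 - 1*1)*0)*23 = ((6 - 1)*0)*23 = (5*0)*23 = 0*23 = 0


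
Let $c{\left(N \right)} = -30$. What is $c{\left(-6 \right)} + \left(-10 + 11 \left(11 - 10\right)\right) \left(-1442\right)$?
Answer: $-1472$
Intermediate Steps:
$c{\left(-6 \right)} + \left(-10 + 11 \left(11 - 10\right)\right) \left(-1442\right) = -30 + \left(-10 + 11 \left(11 - 10\right)\right) \left(-1442\right) = -30 + \left(-10 + 11 \cdot 1\right) \left(-1442\right) = -30 + \left(-10 + 11\right) \left(-1442\right) = -30 + 1 \left(-1442\right) = -30 - 1442 = -1472$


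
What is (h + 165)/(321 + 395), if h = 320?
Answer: 485/716 ≈ 0.67737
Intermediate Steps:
(h + 165)/(321 + 395) = (320 + 165)/(321 + 395) = 485/716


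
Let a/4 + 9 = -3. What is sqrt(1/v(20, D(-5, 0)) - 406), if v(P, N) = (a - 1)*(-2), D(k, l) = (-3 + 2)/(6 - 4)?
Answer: I*sqrt(79574)/14 ≈ 20.149*I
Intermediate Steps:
a = -48 (a = -36 + 4*(-3) = -36 - 12 = -48)
D(k, l) = -1/2
v(P, N) = 98 (v(P, N) = (-48 - 1)*(-2) = -49*(-2) = 98)
sqrt(1/v(20, D(-5, 0)) - 406) = sqrt(1/98 - 406) = sqrt(-39787/98) = I*sqrt(79574)/14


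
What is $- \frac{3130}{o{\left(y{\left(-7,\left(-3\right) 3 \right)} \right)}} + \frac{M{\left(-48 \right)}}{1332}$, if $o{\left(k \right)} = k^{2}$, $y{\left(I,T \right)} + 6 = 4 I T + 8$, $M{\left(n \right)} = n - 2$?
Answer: $- \frac{462185}{5370957} \approx -0.086053$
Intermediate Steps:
$M{\left(n \right)} = -2 + n$ ($M{\left(n \right)} = n - 2 = -2 + n$)
$y{\left(I,T \right)} = 2 + 4 I T$ ($y{\left(I,T \right)} = -6 + \left(4 I T + 8\right) = -6 + \left(8 + 4 I T\right) = 2 + 4 I T$)
$- \frac{3130}{o{\left(y{\left(-7,\left(-3\right) 3 \right)} \right)}} + \frac{M{\left(-48 \right)}}{1332} = - \frac{3130}{\left(2 + 4 \left(-7\right) \left(\left(-3\right) 3\right)\right)^{2}} + \frac{-2 - 48}{1332} = - \frac{3130}{\left(2 + 4 \left(-7\right) \left(-9\right)\right)^{2}} - \frac{25}{666} = - \frac{3130}{\left(2 + 252\right)^{2}} - \frac{25}{666} = - \frac{3130}{254^{2}} - \frac{25}{666} = - \frac{3130}{64516} - \frac{25}{666} = \left(-3130\right) \frac{1}{64516} - \frac{25}{666} = - \frac{1565}{32258} - \frac{25}{666} = - \frac{462185}{5370957}$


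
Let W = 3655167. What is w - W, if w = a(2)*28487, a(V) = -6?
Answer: -3826089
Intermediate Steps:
w = -170922 (w = -6*28487 = -170922)
w - W = -170922 - 1*3655167 = -170922 - 3655167 = -3826089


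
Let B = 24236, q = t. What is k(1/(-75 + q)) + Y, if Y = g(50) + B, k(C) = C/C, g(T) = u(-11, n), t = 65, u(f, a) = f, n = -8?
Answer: 24226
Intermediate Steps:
q = 65
g(T) = -11
k(C) = 1
Y = 24225 (Y = -11 + 24236 = 24225)
k(1/(-75 + q)) + Y = 1 + 24225 = 24226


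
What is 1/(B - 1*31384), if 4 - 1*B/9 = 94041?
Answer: -1/877717 ≈ -1.1393e-6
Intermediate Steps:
B = -846333 (B = 36 - 9*94041 = 36 - 846369 = -846333)
1/(B - 1*31384) = 1/(-846333 - 1*31384) = 1/(-846333 - 31384) = 1/(-877717) = -1/877717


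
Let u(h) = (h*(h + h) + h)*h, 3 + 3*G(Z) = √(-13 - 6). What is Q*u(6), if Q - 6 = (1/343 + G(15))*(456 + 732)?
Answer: -189183384/343 + 185328*I*√19 ≈ -5.5156e+5 + 8.0783e+5*I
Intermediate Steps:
G(Z) = -1 + I*√19/3 (G(Z) = -1 + √(-13 - 6)/3 = -1 + √(-19)/3 = -1 + (I*√19)/3 = -1 + I*√19/3)
Q = -404238/343 + 396*I*√19 (Q = 6 + (1/343 + (-1 + I*√19/3))*(456 + 732) = 6 + (1/343 + (-1 + I*√19/3))*1188 = 6 + (-342/343 + I*√19/3)*1188 = 6 + (-406296/343 + 396*I*√19) = -404238/343 + 396*I*√19 ≈ -1178.5 + 1726.1*I)
u(h) = h*(h + 2*h²) (u(h) = (h*(2*h) + h)*h = (2*h² + h)*h = (h + 2*h²)*h = h*(h + 2*h²))
Q*u(6) = (-404238/343 + 396*I*√19)*(6²*(1 + 2*6)) = (-404238/343 + 396*I*√19)*(36*(1 + 12)) = (-404238/343 + 396*I*√19)*(36*13) = (-404238/343 + 396*I*√19)*468 = -189183384/343 + 185328*I*√19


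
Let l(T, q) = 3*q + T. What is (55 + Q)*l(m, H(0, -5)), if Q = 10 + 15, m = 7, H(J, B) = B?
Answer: -640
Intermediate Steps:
Q = 25
l(T, q) = T + 3*q
(55 + Q)*l(m, H(0, -5)) = (55 + 25)*(7 + 3*(-5)) = 80*(7 - 15) = 80*(-8) = -640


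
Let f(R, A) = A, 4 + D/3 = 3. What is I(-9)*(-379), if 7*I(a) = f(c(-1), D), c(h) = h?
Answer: 1137/7 ≈ 162.43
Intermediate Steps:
D = -3 (D = -12 + 3*3 = -12 + 9 = -3)
I(a) = -3/7 (I(a) = (⅐)*(-3) = -3/7)
I(-9)*(-379) = -3/7*(-379) = 1137/7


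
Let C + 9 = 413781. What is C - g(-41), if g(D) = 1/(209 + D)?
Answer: 69513695/168 ≈ 4.1377e+5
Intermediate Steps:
C = 413772 (C = -9 + 413781 = 413772)
C - g(-41) = 413772 - 1/(209 - 41) = 413772 - 1/168 = 69513695/168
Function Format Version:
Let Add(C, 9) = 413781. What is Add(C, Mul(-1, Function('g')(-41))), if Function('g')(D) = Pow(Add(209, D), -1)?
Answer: Rational(69513695, 168) ≈ 4.1377e+5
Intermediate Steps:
C = 413772 (C = Add(-9, 413781) = 413772)
Add(C, Mul(-1, Function('g')(-41))) = Add(413772, Mul(-1, Pow(Add(209, -41), -1))) = Add(413772, Mul(-1, Pow(168, -1))) = Add(413772, Mul(-1, Rational(1, 168))) = Add(413772, Rational(-1, 168)) = Rational(69513695, 168)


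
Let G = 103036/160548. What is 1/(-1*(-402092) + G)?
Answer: 40137/16138792363 ≈ 2.4870e-6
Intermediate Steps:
G = 25759/40137 (G = 103036*(1/160548) = 25759/40137 ≈ 0.64178)
1/(-1*(-402092) + G) = 1/(-1*(-402092) + 25759/40137) = 1/(402092 + 25759/40137) = 1/(16138792363/40137) = 40137/16138792363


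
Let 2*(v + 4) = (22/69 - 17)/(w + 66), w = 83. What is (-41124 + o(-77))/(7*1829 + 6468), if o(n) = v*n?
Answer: -839169965/396250302 ≈ -2.1178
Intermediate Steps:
v = -83399/20562 (v = -4 + ((22/69 - 17)/(83 + 66))/2 = -4 + ((22*(1/69) - 17)/149)/2 = -4 + ((22/69 - 17)*(1/149))/2 = -4 + (-1151/69*1/149)/2 = -4 + (½)*(-1151/10281) = -4 - 1151/20562 = -83399/20562 ≈ -4.0560)
o(n) = -83399*n/20562
(-41124 + o(-77))/(7*1829 + 6468) = (-41124 - 83399/20562*(-77))/(7*1829 + 6468) = (-41124 + 6421723/20562)/(12803 + 6468) = -839169965/20562/19271 = -839169965/20562*1/19271 = -839169965/396250302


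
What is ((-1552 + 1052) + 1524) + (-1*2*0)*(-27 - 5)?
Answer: 1024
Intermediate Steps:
((-1552 + 1052) + 1524) + (-1*2*0)*(-27 - 5) = (-500 + 1524) - 2*0*(-32) = 1024 + 0*(-32) = 1024 + 0 = 1024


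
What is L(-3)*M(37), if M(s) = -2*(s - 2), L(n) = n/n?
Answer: -70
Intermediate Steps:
L(n) = 1
M(s) = 4 - 2*s (M(s) = -2*(-2 + s) = 4 - 2*s)
L(-3)*M(37) = 1*(4 - 2*37) = 1*(4 - 74) = 1*(-70) = -70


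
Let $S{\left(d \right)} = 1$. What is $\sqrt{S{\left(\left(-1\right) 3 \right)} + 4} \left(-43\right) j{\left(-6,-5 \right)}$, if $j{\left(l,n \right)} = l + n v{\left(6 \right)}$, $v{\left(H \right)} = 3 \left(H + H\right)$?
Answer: $7998 \sqrt{5} \approx 17884.0$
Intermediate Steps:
$v{\left(H \right)} = 6 H$ ($v{\left(H \right)} = 3 \cdot 2 H = 6 H$)
$j{\left(l,n \right)} = l + 36 n$ ($j{\left(l,n \right)} = l + n 6 \cdot 6 = l + n 36 = l + 36 n$)
$\sqrt{S{\left(\left(-1\right) 3 \right)} + 4} \left(-43\right) j{\left(-6,-5 \right)} = \sqrt{1 + 4} \left(-43\right) \left(-6 + 36 \left(-5\right)\right) = \sqrt{5} \left(-43\right) \left(-6 - 180\right) = - 43 \sqrt{5} \left(-186\right) = 7998 \sqrt{5}$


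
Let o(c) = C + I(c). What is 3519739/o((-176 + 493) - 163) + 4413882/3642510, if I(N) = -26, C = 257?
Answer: 2136950685272/140236635 ≈ 15238.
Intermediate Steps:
o(c) = 231 (o(c) = 257 - 26 = 231)
3519739/o((-176 + 493) - 163) + 4413882/3642510 = 3519739/231 + 4413882/3642510 = 3519739*(1/231) + 4413882*(1/3642510) = 3519739/231 + 735647/607085 = 2136950685272/140236635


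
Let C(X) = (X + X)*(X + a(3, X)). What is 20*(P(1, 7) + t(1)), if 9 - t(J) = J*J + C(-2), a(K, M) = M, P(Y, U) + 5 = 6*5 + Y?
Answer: 360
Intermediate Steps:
P(Y, U) = 25 + Y (P(Y, U) = -5 + (6*5 + Y) = -5 + (30 + Y) = 25 + Y)
C(X) = 4*X**2 (C(X) = (X + X)*(X + X) = (2*X)*(2*X) = 4*X**2)
t(J) = -7 - J**2 (t(J) = 9 - (J*J + 4*(-2)**2) = 9 - (J**2 + 4*4) = 9 - (J**2 + 16) = 9 - (16 + J**2) = 9 + (-16 - J**2) = -7 - J**2)
20*(P(1, 7) + t(1)) = 20*((25 + 1) + (-7 - 1*1**2)) = 20*(26 + (-7 - 1*1)) = 20*(26 + (-7 - 1)) = 20*(26 - 8) = 20*18 = 360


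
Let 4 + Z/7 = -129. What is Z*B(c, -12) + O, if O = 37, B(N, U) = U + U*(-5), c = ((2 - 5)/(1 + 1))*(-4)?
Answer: -44651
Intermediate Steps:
Z = -931 (Z = -28 + 7*(-129) = -28 - 903 = -931)
c = 6 (c = -3/2*(-4) = 6)
B(N, U) = -4*U (B(N, U) = U - 5*U = -4*U)
Z*B(c, -12) + O = -(-3724)*(-12) + 37 = -931*48 + 37 = -44688 + 37 = -44651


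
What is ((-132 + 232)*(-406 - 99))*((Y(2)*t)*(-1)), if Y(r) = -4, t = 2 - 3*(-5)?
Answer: -3434000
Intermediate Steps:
t = 17 (t = 2 + 15 = 17)
((-132 + 232)*(-406 - 99))*((Y(2)*t)*(-1)) = ((-132 + 232)*(-406 - 99))*(-4*17*(-1)) = (100*(-505))*(-68*(-1)) = -50500*68 = -3434000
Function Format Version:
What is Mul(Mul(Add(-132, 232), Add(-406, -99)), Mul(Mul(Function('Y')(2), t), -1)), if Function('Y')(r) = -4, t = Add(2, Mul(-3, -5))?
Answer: -3434000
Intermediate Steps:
t = 17 (t = Add(2, 15) = 17)
Mul(Mul(Add(-132, 232), Add(-406, -99)), Mul(Mul(Function('Y')(2), t), -1)) = Mul(Mul(Add(-132, 232), Add(-406, -99)), Mul(Mul(-4, 17), -1)) = Mul(Mul(100, -505), Mul(-68, -1)) = Mul(-50500, 68) = -3434000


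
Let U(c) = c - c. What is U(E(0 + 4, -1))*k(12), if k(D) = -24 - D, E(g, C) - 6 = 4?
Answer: 0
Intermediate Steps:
E(g, C) = 10 (E(g, C) = 6 + 4 = 10)
U(c) = 0
U(E(0 + 4, -1))*k(12) = 0*(-24 - 1*12) = 0*(-24 - 12) = 0*(-36) = 0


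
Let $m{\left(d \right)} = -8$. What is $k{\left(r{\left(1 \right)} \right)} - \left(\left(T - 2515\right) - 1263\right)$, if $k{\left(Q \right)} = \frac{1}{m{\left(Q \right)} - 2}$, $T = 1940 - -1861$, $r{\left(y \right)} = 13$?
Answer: $- \frac{231}{10} \approx -23.1$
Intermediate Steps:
$T = 3801$ ($T = 1940 + 1861 = 3801$)
$k{\left(Q \right)} = - \frac{1}{10}$ ($k{\left(Q \right)} = \frac{1}{-8 - 2} = \frac{1}{-10} = - \frac{1}{10}$)
$k{\left(r{\left(1 \right)} \right)} - \left(\left(T - 2515\right) - 1263\right) = - \frac{1}{10} - \left(\left(3801 - 2515\right) - 1263\right) = - \frac{1}{10} - \left(1286 - 1263\right) = - \frac{1}{10} - 23 = - \frac{231}{10}$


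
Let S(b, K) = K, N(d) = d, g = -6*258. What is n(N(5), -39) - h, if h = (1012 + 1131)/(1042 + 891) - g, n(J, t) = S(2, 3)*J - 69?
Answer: -3098809/1933 ≈ -1603.1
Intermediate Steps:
g = -1548
n(J, t) = -69 + 3*J (n(J, t) = 3*J - 69 = -69 + 3*J)
h = 2994427/1933 (h = (1012 + 1131)/(1042 + 891) - 1*(-1548) = 2143/1933 + 1548 = 2994427/1933 ≈ 1549.1)
n(N(5), -39) - h = (-69 + 3*5) - 1*2994427/1933 = (-69 + 15) - 2994427/1933 = -54 - 2994427/1933 = -3098809/1933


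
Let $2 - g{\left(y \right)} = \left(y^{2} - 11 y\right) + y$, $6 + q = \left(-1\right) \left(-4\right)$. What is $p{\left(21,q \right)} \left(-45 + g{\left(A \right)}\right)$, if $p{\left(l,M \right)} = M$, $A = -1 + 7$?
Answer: $38$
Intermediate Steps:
$A = 6$
$q = -2$ ($q = -6 - -4 = -6 + 4 = -2$)
$g{\left(y \right)} = 2 - y^{2} + 10 y$ ($g{\left(y \right)} = 2 - \left(\left(y^{2} - 11 y\right) + y\right) = 2 - \left(y^{2} - 10 y\right) = 2 - y^{2} + 10 y$)
$p{\left(21,q \right)} \left(-45 + g{\left(A \right)}\right) = - 2 \left(-45 + \left(2 - 6^{2} + 10 \cdot 6\right)\right) = - 2 \left(-45 + \left(2 - 36 + 60\right)\right) = - 2 \left(-45 + 26\right) = \left(-2\right) \left(-19\right) = 38$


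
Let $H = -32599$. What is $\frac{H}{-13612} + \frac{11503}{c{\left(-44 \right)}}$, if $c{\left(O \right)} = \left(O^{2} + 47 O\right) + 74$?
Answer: $- \frac{77344047}{394748} \approx -195.93$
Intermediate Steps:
$c{\left(O \right)} = 74 + O^{2} + 47 O$
$\frac{H}{-13612} + \frac{11503}{c{\left(-44 \right)}} = - \frac{32599}{-13612} + \frac{11503}{74 + \left(-44\right)^{2} + 47 \left(-44\right)} = \left(-32599\right) \left(- \frac{1}{13612}\right) + \frac{11503}{74 + 1936 - 2068} = \frac{32599}{13612} + \frac{11503}{-58} = \frac{32599}{13612} + 11503 \left(- \frac{1}{58}\right) = \frac{32599}{13612} - \frac{11503}{58} = - \frac{77344047}{394748}$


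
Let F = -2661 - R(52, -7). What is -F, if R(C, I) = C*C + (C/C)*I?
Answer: 5358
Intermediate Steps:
R(C, I) = I + C² (R(C, I) = C² + 1*I = C² + I = I + C²)
F = -5358 (F = -2661 - (-7 + 52²) = -2661 - (-7 + 2704) = -2661 - 1*2697 = -2661 - 2697 = -5358)
-F = -1*(-5358) = 5358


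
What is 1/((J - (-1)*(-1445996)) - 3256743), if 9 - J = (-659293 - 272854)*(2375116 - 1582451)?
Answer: 1/738875599025 ≈ 1.3534e-12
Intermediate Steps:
J = 738880301764 (J = 9 - (-659293 - 272854)*(2375116 - 1582451) = 9 - (-932147)*792665 = 9 - 1*(-738880301755) = 9 + 738880301755 = 738880301764)
1/((J - (-1)*(-1445996)) - 3256743) = 1/((738880301764 - (-1)*(-1445996)) - 3256743) = 1/((738880301764 - 1*1445996) - 3256743) = 1/((738880301764 - 1445996) - 3256743) = 1/(738878855768 - 3256743) = 1/738875599025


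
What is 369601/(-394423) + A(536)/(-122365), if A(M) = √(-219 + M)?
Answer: -369601/394423 - √317/122365 ≈ -0.93721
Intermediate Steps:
369601/(-394423) + A(536)/(-122365) = 369601/(-394423) + √(-219 + 536)/(-122365) = 369601*(-1/394423) + √317*(-1/122365) = -369601/394423 - √317/122365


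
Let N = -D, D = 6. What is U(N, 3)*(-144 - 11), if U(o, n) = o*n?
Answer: 2790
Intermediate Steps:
N = -6 (N = -1*6 = -6)
U(o, n) = n*o
U(N, 3)*(-144 - 11) = (3*(-6))*(-144 - 11) = -18*(-155) = 2790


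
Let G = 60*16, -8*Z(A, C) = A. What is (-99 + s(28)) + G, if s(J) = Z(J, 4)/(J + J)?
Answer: 13775/16 ≈ 860.94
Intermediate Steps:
Z(A, C) = -A/8
s(J) = -1/16 (s(J) = (-J/8)/(J + J) = (-J/8)/((2*J)) = (-J/8)*(1/(2*J)) = -1/16)
G = 960
(-99 + s(28)) + G = (-99 - 1/16) + 960 = -1585/16 + 960 = 13775/16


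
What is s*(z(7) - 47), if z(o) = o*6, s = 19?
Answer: -95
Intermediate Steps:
z(o) = 6*o
s*(z(7) - 47) = 19*(6*7 - 47) = 19*(42 - 47) = 19*(-5) = -95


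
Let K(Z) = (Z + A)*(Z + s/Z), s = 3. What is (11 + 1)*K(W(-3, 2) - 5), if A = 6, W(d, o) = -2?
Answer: 624/7 ≈ 89.143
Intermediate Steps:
K(Z) = (6 + Z)*(Z + 3/Z) (K(Z) = (Z + 6)*(Z + 3/Z) = (6 + Z)*(Z + 3/Z))
(11 + 1)*K(W(-3, 2) - 5) = (11 + 1)*(3 + (-2 - 5)² + 6*(-2 - 5) + 18/(-2 - 5)) = 12*(3 + (-7)² + 6*(-7) + 18/(-7)) = 12*(3 + 49 - 42 + 18*(-⅐)) = 12*(3 + 49 - 42 - 18/7) = 12*(52/7) = 624/7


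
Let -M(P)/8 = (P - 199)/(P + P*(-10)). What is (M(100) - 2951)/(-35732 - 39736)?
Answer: 24599/628900 ≈ 0.039114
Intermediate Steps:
M(P) = 8*(-199 + P)/(9*P) (M(P) = -8*(P - 199)/(P + P*(-10)) = -8*(-199 + P)/(P - 10*P) = -8*(-199 + P)/((-9*P)) = -8*(-199 + P)*(-1/(9*P)) = -(-8)*(-199 + P)/(9*P) = 8*(-199 + P)/(9*P))
(M(100) - 2951)/(-35732 - 39736) = ((8/9)*(-199 + 100)/100 - 2951)/(-35732 - 39736) = ((8/9)*(1/100)*(-99) - 2951)/(-75468) = (-22/25 - 2951)*(-1/75468) = -73797/25*(-1/75468) = 24599/628900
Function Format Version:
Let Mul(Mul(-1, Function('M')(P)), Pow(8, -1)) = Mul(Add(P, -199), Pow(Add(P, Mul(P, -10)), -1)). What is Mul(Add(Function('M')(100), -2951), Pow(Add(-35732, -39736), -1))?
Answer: Rational(24599, 628900) ≈ 0.039114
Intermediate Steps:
Function('M')(P) = Mul(Rational(8, 9), Pow(P, -1), Add(-199, P)) (Function('M')(P) = Mul(-8, Mul(Add(P, -199), Pow(Add(P, Mul(P, -10)), -1))) = Mul(-8, Mul(Add(-199, P), Pow(Add(P, Mul(-10, P)), -1))) = Mul(-8, Mul(Add(-199, P), Pow(Mul(-9, P), -1))) = Mul(-8, Mul(Add(-199, P), Mul(Rational(-1, 9), Pow(P, -1)))) = Mul(-8, Mul(Rational(-1, 9), Pow(P, -1), Add(-199, P))) = Mul(Rational(8, 9), Pow(P, -1), Add(-199, P)))
Mul(Add(Function('M')(100), -2951), Pow(Add(-35732, -39736), -1)) = Mul(Add(Mul(Rational(8, 9), Pow(100, -1), Add(-199, 100)), -2951), Pow(Add(-35732, -39736), -1)) = Mul(Add(Mul(Rational(8, 9), Rational(1, 100), -99), -2951), Pow(-75468, -1)) = Mul(Add(Rational(-22, 25), -2951), Rational(-1, 75468)) = Mul(Rational(-73797, 25), Rational(-1, 75468)) = Rational(24599, 628900)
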